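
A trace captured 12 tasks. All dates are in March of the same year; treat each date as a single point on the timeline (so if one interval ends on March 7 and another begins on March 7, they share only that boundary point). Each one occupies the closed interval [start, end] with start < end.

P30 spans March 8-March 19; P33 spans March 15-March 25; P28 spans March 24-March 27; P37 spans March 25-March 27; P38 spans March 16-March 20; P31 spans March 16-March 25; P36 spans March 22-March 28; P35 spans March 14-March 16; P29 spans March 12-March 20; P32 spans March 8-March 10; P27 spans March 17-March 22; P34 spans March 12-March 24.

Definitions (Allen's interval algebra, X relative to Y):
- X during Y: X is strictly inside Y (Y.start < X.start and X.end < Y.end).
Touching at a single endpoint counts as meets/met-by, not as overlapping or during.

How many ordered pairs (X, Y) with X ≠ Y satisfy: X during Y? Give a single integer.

Checking all 132 ordered pairs for relation 'during'; matching pairs in alphabetical order:
(P27, P31): P27 during P31 ✓
(P27, P33): P27 during P33 ✓
(P27, P34): P27 during P34 ✓
(P28, P36): P28 during P36 ✓
(P35, P29): P35 during P29 ✓
(P35, P30): P35 during P30 ✓
(P35, P34): P35 during P34 ✓
(P37, P36): P37 during P36 ✓
(P38, P33): P38 during P33 ✓
(P38, P34): P38 during P34 ✓
Count: 10.

10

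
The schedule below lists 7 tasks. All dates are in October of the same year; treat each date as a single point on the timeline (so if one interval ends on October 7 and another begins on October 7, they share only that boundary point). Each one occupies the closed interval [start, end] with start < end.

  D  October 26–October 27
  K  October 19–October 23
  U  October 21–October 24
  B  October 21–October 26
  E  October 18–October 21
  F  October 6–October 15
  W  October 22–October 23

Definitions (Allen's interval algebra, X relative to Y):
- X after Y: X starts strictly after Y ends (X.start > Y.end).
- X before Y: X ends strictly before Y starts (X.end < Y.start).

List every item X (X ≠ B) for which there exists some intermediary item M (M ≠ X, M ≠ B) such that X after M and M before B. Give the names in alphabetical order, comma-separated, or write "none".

Target B = [October 21, October 26].
Intermediaries M with M before B: F.
Via F — items with X after F: D, E, K, U, W.
Union: D, E, K, U, W.

D, E, K, U, W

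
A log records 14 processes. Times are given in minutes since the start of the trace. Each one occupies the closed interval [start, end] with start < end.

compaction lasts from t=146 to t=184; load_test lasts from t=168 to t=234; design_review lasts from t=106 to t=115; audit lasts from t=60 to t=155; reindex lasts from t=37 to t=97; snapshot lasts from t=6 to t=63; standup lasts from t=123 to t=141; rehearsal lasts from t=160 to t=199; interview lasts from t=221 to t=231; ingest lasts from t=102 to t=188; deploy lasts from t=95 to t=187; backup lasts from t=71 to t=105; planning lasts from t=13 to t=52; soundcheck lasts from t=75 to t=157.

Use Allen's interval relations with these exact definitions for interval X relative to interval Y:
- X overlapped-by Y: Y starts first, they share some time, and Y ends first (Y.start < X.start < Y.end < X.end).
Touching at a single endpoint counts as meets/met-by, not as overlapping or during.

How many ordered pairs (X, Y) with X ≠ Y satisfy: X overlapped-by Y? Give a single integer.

Checking all 182 ordered pairs for relation 'overlapped-by'; matching pairs in alphabetical order:
(audit, reindex): audit overlapped-by reindex ✓
(audit, snapshot): audit overlapped-by snapshot ✓
(backup, reindex): backup overlapped-by reindex ✓
(compaction, audit): compaction overlapped-by audit ✓
(compaction, soundcheck): compaction overlapped-by soundcheck ✓
(deploy, audit): deploy overlapped-by audit ✓
(deploy, backup): deploy overlapped-by backup ✓
(deploy, reindex): deploy overlapped-by reindex ✓
(deploy, soundcheck): deploy overlapped-by soundcheck ✓
(ingest, audit): ingest overlapped-by audit ✓
(ingest, backup): ingest overlapped-by backup ✓
(ingest, deploy): ingest overlapped-by deploy ✓
(ingest, soundcheck): ingest overlapped-by soundcheck ✓
(load_test, compaction): load_test overlapped-by compaction ✓
(load_test, deploy): load_test overlapped-by deploy ✓
(load_test, ingest): load_test overlapped-by ingest ✓
(load_test, rehearsal): load_test overlapped-by rehearsal ✓
(rehearsal, compaction): rehearsal overlapped-by compaction ✓
(rehearsal, deploy): rehearsal overlapped-by deploy ✓
(rehearsal, ingest): rehearsal overlapped-by ingest ✓
(reindex, planning): reindex overlapped-by planning ✓
(reindex, snapshot): reindex overlapped-by snapshot ✓
(soundcheck, audit): soundcheck overlapped-by audit ✓
(soundcheck, backup): soundcheck overlapped-by backup ✓
... plus 1 further pairs not listed.
Count: 25.

25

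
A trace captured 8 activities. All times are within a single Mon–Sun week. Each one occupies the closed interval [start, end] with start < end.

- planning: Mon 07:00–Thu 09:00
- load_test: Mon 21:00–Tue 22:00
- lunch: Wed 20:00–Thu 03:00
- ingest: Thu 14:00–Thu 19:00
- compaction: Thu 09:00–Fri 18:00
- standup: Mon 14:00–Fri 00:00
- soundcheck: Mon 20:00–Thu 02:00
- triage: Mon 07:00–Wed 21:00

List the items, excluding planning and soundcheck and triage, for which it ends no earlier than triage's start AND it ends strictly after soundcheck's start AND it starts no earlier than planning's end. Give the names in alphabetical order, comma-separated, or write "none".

compaction, ingest

Conditions: its end is no earlier than triage's start (X.end >= Mon 07:00) AND its end is strictly after soundcheck's start (X.end > Mon 20:00) AND its start is no earlier than planning's end (X.start >= Thu 09:00).
compaction: end Fri 18:00 >= Mon 07:00? ✓; end Fri 18:00 > Mon 20:00? ✓; start Thu 09:00 >= Thu 09:00? ✓ → yes.
ingest: end Thu 19:00 >= Mon 07:00? ✓; end Thu 19:00 > Mon 20:00? ✓; start Thu 14:00 >= Thu 09:00? ✓ → yes.
load_test: end Tue 22:00 >= Mon 07:00? ✓; end Tue 22:00 > Mon 20:00? ✓; start Mon 21:00 >= Thu 09:00? ✗ → no.
lunch: end Thu 03:00 >= Mon 07:00? ✓; end Thu 03:00 > Mon 20:00? ✓; start Wed 20:00 >= Thu 09:00? ✗ → no.
standup: end Fri 00:00 >= Mon 07:00? ✓; end Fri 00:00 > Mon 20:00? ✓; start Mon 14:00 >= Thu 09:00? ✗ → no.
Result: compaction, ingest.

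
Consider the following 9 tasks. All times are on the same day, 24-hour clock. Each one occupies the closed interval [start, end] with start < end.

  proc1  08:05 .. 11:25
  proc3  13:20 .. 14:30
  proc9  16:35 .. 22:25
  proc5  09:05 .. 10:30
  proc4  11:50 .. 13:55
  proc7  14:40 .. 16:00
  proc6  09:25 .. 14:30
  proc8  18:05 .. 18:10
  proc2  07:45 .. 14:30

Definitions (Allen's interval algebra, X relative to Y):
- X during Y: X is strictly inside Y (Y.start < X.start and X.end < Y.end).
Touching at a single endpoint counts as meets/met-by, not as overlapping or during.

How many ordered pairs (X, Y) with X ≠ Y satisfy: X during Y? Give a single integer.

Checking all 72 ordered pairs for relation 'during'; matching pairs in alphabetical order:
(proc1, proc2): proc1 during proc2 ✓
(proc4, proc2): proc4 during proc2 ✓
(proc4, proc6): proc4 during proc6 ✓
(proc5, proc1): proc5 during proc1 ✓
(proc5, proc2): proc5 during proc2 ✓
(proc8, proc9): proc8 during proc9 ✓
Count: 6.

6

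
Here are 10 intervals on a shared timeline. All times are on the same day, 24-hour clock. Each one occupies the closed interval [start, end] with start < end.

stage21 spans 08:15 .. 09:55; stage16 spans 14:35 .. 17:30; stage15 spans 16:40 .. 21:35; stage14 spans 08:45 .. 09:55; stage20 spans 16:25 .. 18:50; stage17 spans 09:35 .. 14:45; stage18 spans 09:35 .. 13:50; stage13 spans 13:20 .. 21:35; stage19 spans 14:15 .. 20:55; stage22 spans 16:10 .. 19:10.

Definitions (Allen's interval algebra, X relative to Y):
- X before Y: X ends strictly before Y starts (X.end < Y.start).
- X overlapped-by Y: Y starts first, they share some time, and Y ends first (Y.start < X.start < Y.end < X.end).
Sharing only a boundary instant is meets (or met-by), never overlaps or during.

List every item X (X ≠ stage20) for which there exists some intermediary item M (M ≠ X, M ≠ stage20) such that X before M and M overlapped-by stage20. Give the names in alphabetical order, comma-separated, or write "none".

stage14, stage17, stage18, stage21

Target stage20 = [16:25, 18:50].
Intermediaries M with M overlapped-by stage20: stage15.
Via stage15 — items with X before stage15: stage14, stage17, stage18, stage21.
Union: stage14, stage17, stage18, stage21.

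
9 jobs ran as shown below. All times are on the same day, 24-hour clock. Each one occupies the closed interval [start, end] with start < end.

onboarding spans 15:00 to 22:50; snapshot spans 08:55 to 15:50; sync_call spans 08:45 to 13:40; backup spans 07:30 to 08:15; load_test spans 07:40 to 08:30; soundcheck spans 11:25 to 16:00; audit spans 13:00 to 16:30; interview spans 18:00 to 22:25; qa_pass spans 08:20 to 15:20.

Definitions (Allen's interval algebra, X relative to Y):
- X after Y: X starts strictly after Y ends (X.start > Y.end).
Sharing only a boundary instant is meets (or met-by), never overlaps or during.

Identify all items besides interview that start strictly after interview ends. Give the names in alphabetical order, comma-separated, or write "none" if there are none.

Target interview = [18:00, 22:25].
audit [13:00, 16:30] → before → no.
backup [07:30, 08:15] → before → no.
load_test [07:40, 08:30] → before → no.
onboarding [15:00, 22:50] → contains → no.
qa_pass [08:20, 15:20] → before → no.
snapshot [08:55, 15:50] → before → no.
soundcheck [11:25, 16:00] → before → no.
sync_call [08:45, 13:40] → before → no.
Result: none.

none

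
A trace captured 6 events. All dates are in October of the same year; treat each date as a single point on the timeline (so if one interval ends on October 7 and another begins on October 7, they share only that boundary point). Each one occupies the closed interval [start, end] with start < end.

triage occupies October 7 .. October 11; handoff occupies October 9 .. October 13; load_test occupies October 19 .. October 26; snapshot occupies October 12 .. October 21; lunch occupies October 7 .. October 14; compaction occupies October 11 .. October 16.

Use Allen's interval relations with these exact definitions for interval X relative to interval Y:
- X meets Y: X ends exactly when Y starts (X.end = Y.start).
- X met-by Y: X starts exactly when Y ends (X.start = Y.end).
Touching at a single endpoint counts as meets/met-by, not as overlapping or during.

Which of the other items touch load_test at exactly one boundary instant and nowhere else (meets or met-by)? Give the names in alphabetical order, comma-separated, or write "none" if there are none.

none

Target load_test = [October 19, October 26].
compaction [October 11, October 16] → before → no.
handoff [October 9, October 13] → before → no.
lunch [October 7, October 14] → before → no.
snapshot [October 12, October 21] → overlaps → no.
triage [October 7, October 11] → before → no.
Result: none.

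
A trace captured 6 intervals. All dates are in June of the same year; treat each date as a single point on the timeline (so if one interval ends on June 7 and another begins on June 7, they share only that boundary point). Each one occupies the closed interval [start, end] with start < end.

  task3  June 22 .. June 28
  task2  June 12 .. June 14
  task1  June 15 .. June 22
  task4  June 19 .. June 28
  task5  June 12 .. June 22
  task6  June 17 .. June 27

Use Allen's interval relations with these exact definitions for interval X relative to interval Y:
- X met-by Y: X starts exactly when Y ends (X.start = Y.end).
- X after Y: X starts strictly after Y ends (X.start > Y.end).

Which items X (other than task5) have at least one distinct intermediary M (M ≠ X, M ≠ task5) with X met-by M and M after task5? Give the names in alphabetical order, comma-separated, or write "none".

Target task5 = [June 12, June 22].
Intermediaries M with M after task5: none.
Union: none.

none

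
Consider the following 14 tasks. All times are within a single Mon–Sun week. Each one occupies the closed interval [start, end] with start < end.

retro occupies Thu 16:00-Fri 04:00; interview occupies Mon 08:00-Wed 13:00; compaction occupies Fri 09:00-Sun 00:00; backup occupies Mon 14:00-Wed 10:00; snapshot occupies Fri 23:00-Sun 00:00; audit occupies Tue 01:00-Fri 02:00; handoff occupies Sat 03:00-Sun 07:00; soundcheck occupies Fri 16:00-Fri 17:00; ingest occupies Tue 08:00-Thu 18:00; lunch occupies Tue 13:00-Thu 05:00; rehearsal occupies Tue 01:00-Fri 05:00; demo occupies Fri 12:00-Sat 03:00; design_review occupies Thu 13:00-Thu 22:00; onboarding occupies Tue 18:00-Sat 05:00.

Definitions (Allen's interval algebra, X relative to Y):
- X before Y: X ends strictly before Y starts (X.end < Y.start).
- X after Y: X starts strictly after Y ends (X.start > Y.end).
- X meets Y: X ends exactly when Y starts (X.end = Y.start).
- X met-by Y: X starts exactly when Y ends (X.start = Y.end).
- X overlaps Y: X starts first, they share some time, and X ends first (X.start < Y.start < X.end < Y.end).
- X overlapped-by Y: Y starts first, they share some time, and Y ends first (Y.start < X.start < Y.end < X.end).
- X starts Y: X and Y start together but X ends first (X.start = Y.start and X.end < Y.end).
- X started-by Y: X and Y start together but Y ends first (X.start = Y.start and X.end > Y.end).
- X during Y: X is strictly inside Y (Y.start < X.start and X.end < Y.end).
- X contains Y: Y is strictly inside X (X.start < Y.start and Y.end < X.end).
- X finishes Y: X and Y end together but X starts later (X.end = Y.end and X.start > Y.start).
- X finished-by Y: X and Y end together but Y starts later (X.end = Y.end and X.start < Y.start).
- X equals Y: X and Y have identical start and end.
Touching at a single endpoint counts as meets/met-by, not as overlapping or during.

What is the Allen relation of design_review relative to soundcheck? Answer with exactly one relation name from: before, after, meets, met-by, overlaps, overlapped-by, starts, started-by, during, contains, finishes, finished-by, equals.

design_review = [Thu 13:00, Thu 22:00]; soundcheck = [Fri 16:00, Fri 17:00].
Compare endpoints: design_review.start < soundcheck.start, design_review.start < soundcheck.end, design_review.end < soundcheck.start, design_review.end < soundcheck.end.
That pattern is 'before'.

before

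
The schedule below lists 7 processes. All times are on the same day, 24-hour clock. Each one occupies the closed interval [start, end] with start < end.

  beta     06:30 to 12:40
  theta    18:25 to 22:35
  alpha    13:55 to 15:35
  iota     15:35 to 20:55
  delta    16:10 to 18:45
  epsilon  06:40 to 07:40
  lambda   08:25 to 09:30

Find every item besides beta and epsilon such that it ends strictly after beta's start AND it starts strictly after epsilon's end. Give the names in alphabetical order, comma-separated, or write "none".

Conditions: its end is strictly after beta's start (X.end > 06:30) AND its start is strictly after epsilon's end (X.start > 07:40).
alpha: end 15:35 > 06:30? ✓; start 13:55 > 07:40? ✓ → yes.
delta: end 18:45 > 06:30? ✓; start 16:10 > 07:40? ✓ → yes.
iota: end 20:55 > 06:30? ✓; start 15:35 > 07:40? ✓ → yes.
lambda: end 09:30 > 06:30? ✓; start 08:25 > 07:40? ✓ → yes.
theta: end 22:35 > 06:30? ✓; start 18:25 > 07:40? ✓ → yes.
Result: alpha, delta, iota, lambda, theta.

alpha, delta, iota, lambda, theta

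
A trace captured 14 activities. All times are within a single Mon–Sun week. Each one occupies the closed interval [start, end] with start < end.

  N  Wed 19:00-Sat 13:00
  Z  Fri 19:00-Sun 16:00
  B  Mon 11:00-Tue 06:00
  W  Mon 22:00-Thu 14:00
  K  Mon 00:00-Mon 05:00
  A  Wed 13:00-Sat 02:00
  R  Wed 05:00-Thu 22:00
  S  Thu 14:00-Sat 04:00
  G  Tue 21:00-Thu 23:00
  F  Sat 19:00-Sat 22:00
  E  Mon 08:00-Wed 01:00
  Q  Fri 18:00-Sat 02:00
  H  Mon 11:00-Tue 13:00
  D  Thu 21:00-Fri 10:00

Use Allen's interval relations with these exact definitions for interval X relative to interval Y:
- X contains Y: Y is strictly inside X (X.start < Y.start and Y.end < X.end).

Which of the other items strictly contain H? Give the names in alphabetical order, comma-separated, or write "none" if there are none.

E

Target H = [Mon 11:00, Tue 13:00].
A [Wed 13:00, Sat 02:00] → after → no.
B [Mon 11:00, Tue 06:00] → starts → no.
D [Thu 21:00, Fri 10:00] → after → no.
E [Mon 08:00, Wed 01:00] → contains → yes.
F [Sat 19:00, Sat 22:00] → after → no.
G [Tue 21:00, Thu 23:00] → after → no.
K [Mon 00:00, Mon 05:00] → before → no.
N [Wed 19:00, Sat 13:00] → after → no.
Q [Fri 18:00, Sat 02:00] → after → no.
R [Wed 05:00, Thu 22:00] → after → no.
S [Thu 14:00, Sat 04:00] → after → no.
W [Mon 22:00, Thu 14:00] → overlapped-by → no.
Z [Fri 19:00, Sun 16:00] → after → no.
Result: E.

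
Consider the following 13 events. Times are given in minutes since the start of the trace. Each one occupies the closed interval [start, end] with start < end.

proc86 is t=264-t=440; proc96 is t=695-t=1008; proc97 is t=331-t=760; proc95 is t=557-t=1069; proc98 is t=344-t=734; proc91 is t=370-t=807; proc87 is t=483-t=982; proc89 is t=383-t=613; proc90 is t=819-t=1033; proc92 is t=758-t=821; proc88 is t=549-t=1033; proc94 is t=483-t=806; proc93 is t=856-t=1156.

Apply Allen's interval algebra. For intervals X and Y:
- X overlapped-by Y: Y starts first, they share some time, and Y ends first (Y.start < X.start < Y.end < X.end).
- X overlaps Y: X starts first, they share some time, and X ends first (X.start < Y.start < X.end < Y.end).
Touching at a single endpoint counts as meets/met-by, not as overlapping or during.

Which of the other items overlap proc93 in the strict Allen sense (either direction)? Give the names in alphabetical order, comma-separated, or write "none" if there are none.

proc87, proc88, proc90, proc95, proc96

Target proc93 = [t=856, t=1156].
proc86 [t=264, t=440] → before → no.
proc87 [t=483, t=982] → overlaps → yes.
proc88 [t=549, t=1033] → overlaps → yes.
proc89 [t=383, t=613] → before → no.
proc90 [t=819, t=1033] → overlaps → yes.
proc91 [t=370, t=807] → before → no.
proc92 [t=758, t=821] → before → no.
proc94 [t=483, t=806] → before → no.
proc95 [t=557, t=1069] → overlaps → yes.
proc96 [t=695, t=1008] → overlaps → yes.
proc97 [t=331, t=760] → before → no.
proc98 [t=344, t=734] → before → no.
Result: proc87, proc88, proc90, proc95, proc96.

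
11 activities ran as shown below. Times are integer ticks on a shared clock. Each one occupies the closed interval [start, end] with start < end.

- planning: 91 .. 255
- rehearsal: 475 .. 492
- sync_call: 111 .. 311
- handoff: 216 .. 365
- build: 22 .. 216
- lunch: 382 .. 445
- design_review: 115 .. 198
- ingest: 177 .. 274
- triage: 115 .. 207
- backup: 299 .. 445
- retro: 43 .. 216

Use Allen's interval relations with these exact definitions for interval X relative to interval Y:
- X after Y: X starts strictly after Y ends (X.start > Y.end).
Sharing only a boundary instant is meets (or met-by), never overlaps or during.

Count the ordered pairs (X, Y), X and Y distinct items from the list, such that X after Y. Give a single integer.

Checking all 110 ordered pairs for relation 'after'; matching pairs in alphabetical order:
(backup, build): backup after build ✓
(backup, design_review): backup after design_review ✓
(backup, ingest): backup after ingest ✓
(backup, planning): backup after planning ✓
(backup, retro): backup after retro ✓
(backup, triage): backup after triage ✓
(handoff, design_review): handoff after design_review ✓
(handoff, triage): handoff after triage ✓
(lunch, build): lunch after build ✓
(lunch, design_review): lunch after design_review ✓
(lunch, handoff): lunch after handoff ✓
(lunch, ingest): lunch after ingest ✓
(lunch, planning): lunch after planning ✓
(lunch, retro): lunch after retro ✓
(lunch, sync_call): lunch after sync_call ✓
(lunch, triage): lunch after triage ✓
(rehearsal, backup): rehearsal after backup ✓
(rehearsal, build): rehearsal after build ✓
(rehearsal, design_review): rehearsal after design_review ✓
(rehearsal, handoff): rehearsal after handoff ✓
(rehearsal, ingest): rehearsal after ingest ✓
(rehearsal, lunch): rehearsal after lunch ✓
(rehearsal, planning): rehearsal after planning ✓
(rehearsal, retro): rehearsal after retro ✓
... plus 2 further pairs not listed.
Count: 26.

26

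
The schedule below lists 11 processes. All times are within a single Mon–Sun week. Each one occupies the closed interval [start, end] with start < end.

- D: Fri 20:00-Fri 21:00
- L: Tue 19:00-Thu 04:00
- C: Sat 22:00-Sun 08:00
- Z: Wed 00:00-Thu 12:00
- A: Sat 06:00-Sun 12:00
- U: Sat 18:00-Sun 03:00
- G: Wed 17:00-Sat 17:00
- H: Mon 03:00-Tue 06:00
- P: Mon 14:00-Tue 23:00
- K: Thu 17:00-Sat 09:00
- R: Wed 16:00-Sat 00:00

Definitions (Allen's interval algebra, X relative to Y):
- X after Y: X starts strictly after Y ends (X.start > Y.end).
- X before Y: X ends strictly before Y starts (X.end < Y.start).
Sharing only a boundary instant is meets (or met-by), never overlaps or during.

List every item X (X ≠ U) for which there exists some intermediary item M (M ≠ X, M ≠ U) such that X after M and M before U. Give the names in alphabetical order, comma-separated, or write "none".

A, C, D, G, K, L, R, Z

Target U = [Sat 18:00, Sun 03:00].
Intermediaries M with M before U: D, G, H, K, L, P, R, Z.
Via D — items with X after D: A, C.
Via G — items with X after G: C.
Via H — items with X after H: A, C, D, G, K, L, R, Z.
Via K — items with X after K: C.
Via L — items with X after L: A, C, D, K.
Via P — items with X after P: A, C, D, G, K, R, Z.
Via R — items with X after R: A, C.
Via Z — items with X after Z: A, C, D, K.
Union: A, C, D, G, K, L, R, Z.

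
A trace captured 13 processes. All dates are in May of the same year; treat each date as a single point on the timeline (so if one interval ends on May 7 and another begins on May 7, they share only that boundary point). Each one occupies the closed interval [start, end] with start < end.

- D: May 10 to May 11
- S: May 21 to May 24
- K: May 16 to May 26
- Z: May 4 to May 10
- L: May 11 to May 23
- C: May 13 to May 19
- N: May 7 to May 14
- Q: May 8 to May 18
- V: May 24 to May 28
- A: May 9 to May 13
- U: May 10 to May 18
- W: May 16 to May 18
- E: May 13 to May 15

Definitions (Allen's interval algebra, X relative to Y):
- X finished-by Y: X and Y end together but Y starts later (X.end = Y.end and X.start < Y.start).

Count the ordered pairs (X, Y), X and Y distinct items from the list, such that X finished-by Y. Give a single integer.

Checking all 156 ordered pairs for relation 'finished-by'; matching pairs in alphabetical order:
(Q, U): Q finished-by U ✓
(Q, W): Q finished-by W ✓
(U, W): U finished-by W ✓
Count: 3.

3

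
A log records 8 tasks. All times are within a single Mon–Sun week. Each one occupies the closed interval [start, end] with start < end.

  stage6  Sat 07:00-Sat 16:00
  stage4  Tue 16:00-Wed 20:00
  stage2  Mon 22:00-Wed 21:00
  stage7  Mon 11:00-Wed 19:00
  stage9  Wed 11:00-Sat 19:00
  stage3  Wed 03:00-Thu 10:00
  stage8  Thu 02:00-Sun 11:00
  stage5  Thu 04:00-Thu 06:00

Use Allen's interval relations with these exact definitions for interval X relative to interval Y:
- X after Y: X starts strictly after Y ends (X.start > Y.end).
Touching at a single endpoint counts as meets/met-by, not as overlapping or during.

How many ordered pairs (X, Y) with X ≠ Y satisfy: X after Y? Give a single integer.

Checking all 56 ordered pairs for relation 'after'; matching pairs in alphabetical order:
(stage5, stage2): stage5 after stage2 ✓
(stage5, stage4): stage5 after stage4 ✓
(stage5, stage7): stage5 after stage7 ✓
(stage6, stage2): stage6 after stage2 ✓
(stage6, stage3): stage6 after stage3 ✓
(stage6, stage4): stage6 after stage4 ✓
(stage6, stage5): stage6 after stage5 ✓
(stage6, stage7): stage6 after stage7 ✓
(stage8, stage2): stage8 after stage2 ✓
(stage8, stage4): stage8 after stage4 ✓
(stage8, stage7): stage8 after stage7 ✓
Count: 11.

11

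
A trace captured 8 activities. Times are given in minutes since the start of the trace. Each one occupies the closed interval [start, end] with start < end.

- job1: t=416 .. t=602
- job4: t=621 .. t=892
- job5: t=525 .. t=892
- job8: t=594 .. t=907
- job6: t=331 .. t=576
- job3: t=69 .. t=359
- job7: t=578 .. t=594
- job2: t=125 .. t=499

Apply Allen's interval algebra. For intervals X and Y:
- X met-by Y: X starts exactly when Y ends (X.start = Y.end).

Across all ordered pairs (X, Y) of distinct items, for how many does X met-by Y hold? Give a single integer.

Checking all 56 ordered pairs for relation 'met-by'; matching pairs in alphabetical order:
(job8, job7): job8 met-by job7 ✓
Count: 1.

1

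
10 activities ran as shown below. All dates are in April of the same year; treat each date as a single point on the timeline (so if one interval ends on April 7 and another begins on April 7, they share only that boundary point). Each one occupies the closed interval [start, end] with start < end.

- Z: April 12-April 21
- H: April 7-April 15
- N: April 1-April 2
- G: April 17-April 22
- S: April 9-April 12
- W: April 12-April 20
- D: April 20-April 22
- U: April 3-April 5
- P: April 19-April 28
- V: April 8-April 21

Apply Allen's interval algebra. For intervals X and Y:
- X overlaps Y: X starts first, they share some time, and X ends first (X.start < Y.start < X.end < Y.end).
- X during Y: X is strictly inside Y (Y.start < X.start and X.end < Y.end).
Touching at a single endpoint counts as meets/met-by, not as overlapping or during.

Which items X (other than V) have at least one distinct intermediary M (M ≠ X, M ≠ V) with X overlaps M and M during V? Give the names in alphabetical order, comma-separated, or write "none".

H

Target V = [April 8, April 21].
Intermediaries M with M during V: S, W.
Via S — items with X overlaps S: none.
Via W — items with X overlaps W: H.
Union: H.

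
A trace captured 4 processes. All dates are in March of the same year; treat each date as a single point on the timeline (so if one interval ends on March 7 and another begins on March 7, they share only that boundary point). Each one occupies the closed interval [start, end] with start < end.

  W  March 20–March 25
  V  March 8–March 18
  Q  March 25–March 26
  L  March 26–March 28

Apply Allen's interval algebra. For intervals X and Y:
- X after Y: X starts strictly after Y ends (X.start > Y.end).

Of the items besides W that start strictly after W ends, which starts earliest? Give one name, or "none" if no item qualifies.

Target W = [March 20, March 25].
L [March 26, March 28] → after → candidate.
Q [March 25, March 26] → met-by → excluded.
V [March 8, March 18] → before → excluded.
Among candidates, earliest start is March 26 → L.

L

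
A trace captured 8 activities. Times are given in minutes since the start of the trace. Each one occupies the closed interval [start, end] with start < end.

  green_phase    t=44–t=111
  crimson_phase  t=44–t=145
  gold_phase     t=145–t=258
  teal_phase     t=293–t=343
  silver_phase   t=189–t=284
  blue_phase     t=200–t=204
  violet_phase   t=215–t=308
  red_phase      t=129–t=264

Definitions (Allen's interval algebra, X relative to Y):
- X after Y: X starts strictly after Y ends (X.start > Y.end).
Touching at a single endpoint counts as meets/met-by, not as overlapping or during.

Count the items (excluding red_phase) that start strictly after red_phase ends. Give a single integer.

Target red_phase = [t=129, t=264].
blue_phase [t=200, t=204] → during → no.
crimson_phase [t=44, t=145] → overlaps → no.
gold_phase [t=145, t=258] → during → no.
green_phase [t=44, t=111] → before → no.
silver_phase [t=189, t=284] → overlapped-by → no.
teal_phase [t=293, t=343] → after → counts.
violet_phase [t=215, t=308] → overlapped-by → no.
Total: 1.

1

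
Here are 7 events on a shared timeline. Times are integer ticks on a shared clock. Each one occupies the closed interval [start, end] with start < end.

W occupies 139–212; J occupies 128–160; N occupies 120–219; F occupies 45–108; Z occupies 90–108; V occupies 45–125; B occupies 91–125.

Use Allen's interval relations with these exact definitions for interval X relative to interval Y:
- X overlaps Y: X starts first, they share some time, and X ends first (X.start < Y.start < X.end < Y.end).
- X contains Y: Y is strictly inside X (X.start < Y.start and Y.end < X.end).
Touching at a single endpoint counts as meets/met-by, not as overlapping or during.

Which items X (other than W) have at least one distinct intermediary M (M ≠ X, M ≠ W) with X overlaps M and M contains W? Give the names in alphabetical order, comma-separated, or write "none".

Target W = [139, 212].
Intermediaries M with M contains W: N.
Via N — items with X overlaps N: B, V.
Union: B, V.

B, V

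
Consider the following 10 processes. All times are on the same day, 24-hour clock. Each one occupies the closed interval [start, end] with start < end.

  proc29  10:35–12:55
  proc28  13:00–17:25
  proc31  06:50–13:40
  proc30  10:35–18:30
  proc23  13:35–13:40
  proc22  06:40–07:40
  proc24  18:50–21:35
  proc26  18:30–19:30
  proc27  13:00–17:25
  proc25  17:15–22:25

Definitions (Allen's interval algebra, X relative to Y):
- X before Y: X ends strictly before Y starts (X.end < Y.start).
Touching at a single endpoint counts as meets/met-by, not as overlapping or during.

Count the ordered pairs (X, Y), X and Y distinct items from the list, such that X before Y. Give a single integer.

Checking all 90 ordered pairs for relation 'before'; matching pairs in alphabetical order:
(proc22, proc23): proc22 before proc23 ✓
(proc22, proc24): proc22 before proc24 ✓
(proc22, proc25): proc22 before proc25 ✓
(proc22, proc26): proc22 before proc26 ✓
(proc22, proc27): proc22 before proc27 ✓
(proc22, proc28): proc22 before proc28 ✓
(proc22, proc29): proc22 before proc29 ✓
(proc22, proc30): proc22 before proc30 ✓
(proc23, proc24): proc23 before proc24 ✓
(proc23, proc25): proc23 before proc25 ✓
(proc23, proc26): proc23 before proc26 ✓
(proc27, proc24): proc27 before proc24 ✓
(proc27, proc26): proc27 before proc26 ✓
(proc28, proc24): proc28 before proc24 ✓
(proc28, proc26): proc28 before proc26 ✓
(proc29, proc23): proc29 before proc23 ✓
(proc29, proc24): proc29 before proc24 ✓
(proc29, proc25): proc29 before proc25 ✓
(proc29, proc26): proc29 before proc26 ✓
(proc29, proc27): proc29 before proc27 ✓
(proc29, proc28): proc29 before proc28 ✓
(proc30, proc24): proc30 before proc24 ✓
(proc31, proc24): proc31 before proc24 ✓
(proc31, proc25): proc31 before proc25 ✓
... plus 1 further pairs not listed.
Count: 25.

25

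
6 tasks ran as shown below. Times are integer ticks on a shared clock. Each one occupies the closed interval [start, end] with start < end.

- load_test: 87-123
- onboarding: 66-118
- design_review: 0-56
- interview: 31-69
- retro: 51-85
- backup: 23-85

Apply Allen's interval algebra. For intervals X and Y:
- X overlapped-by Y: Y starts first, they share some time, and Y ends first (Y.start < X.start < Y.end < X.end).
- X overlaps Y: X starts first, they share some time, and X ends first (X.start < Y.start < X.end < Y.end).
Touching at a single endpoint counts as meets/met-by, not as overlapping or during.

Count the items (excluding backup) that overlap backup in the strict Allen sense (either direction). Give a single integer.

2

Target backup = [23, 85].
design_review [0, 56] → overlaps → counts.
interview [31, 69] → during → no.
load_test [87, 123] → after → no.
onboarding [66, 118] → overlapped-by → counts.
retro [51, 85] → finishes → no.
Total: 2.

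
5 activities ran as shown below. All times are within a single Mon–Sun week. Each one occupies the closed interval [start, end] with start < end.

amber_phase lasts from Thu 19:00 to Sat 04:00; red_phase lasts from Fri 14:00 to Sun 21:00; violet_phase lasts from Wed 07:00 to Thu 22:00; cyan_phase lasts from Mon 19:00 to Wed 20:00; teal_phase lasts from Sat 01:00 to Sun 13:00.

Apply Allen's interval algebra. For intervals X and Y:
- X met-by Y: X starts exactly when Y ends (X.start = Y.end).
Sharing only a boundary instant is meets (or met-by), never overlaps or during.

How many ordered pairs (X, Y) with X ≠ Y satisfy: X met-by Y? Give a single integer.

0

Checking all 20 ordered pairs for relation 'met-by'; matching pairs in alphabetical order:
No pair satisfies it.
Count: 0.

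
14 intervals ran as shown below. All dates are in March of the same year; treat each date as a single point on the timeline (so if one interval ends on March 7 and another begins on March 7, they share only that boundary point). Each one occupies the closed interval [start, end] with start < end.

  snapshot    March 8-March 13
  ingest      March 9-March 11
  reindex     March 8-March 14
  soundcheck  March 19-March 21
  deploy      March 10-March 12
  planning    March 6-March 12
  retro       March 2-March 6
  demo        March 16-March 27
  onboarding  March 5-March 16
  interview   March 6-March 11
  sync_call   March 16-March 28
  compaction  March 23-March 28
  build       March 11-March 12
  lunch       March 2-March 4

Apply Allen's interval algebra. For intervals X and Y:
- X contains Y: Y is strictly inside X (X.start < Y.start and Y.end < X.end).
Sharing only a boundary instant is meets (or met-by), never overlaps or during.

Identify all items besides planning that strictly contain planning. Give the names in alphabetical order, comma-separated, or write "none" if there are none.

Target planning = [March 6, March 12].
build [March 11, March 12] → finishes → no.
compaction [March 23, March 28] → after → no.
demo [March 16, March 27] → after → no.
deploy [March 10, March 12] → finishes → no.
ingest [March 9, March 11] → during → no.
interview [March 6, March 11] → starts → no.
lunch [March 2, March 4] → before → no.
onboarding [March 5, March 16] → contains → yes.
reindex [March 8, March 14] → overlapped-by → no.
retro [March 2, March 6] → meets → no.
snapshot [March 8, March 13] → overlapped-by → no.
soundcheck [March 19, March 21] → after → no.
sync_call [March 16, March 28] → after → no.
Result: onboarding.

onboarding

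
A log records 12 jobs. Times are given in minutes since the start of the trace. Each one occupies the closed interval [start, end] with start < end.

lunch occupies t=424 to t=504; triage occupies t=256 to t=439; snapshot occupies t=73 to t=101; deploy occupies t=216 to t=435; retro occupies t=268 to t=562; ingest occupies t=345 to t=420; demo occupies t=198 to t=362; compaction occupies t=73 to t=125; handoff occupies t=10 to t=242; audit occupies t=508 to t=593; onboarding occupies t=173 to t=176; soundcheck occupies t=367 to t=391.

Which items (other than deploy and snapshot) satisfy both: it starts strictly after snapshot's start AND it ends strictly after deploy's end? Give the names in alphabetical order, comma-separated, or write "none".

Conditions: its start is strictly after snapshot's start (X.start > t=73) AND its end is strictly after deploy's end (X.end > t=435).
audit: start t=508 > t=73? ✓; end t=593 > t=435? ✓ → yes.
compaction: start t=73 > t=73? ✗; end t=125 > t=435? ✗ → no.
demo: start t=198 > t=73? ✓; end t=362 > t=435? ✗ → no.
handoff: start t=10 > t=73? ✗; end t=242 > t=435? ✗ → no.
ingest: start t=345 > t=73? ✓; end t=420 > t=435? ✗ → no.
lunch: start t=424 > t=73? ✓; end t=504 > t=435? ✓ → yes.
onboarding: start t=173 > t=73? ✓; end t=176 > t=435? ✗ → no.
retro: start t=268 > t=73? ✓; end t=562 > t=435? ✓ → yes.
soundcheck: start t=367 > t=73? ✓; end t=391 > t=435? ✗ → no.
triage: start t=256 > t=73? ✓; end t=439 > t=435? ✓ → yes.
Result: audit, lunch, retro, triage.

audit, lunch, retro, triage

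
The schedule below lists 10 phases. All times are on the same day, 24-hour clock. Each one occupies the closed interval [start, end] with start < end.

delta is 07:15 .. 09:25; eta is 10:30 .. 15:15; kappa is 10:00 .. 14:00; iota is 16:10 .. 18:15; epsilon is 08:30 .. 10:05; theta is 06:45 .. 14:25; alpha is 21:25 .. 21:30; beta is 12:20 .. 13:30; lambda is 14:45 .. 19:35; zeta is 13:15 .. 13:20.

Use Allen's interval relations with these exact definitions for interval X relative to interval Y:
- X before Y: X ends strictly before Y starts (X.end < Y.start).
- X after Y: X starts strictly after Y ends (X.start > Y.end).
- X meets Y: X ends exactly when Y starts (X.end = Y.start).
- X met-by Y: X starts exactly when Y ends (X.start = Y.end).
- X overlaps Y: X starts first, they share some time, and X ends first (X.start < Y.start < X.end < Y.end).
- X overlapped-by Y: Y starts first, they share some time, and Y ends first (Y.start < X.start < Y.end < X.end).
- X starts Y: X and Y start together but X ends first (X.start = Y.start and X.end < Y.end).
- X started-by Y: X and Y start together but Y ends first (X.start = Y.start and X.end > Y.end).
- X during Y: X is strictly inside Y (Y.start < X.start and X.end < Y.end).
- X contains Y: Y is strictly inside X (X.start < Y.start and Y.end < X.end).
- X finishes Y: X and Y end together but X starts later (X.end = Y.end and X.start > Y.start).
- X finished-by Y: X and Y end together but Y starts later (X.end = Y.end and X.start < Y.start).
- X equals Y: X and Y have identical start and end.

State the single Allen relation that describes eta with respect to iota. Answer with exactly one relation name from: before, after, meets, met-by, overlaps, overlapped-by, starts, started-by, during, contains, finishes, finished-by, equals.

eta = [10:30, 15:15]; iota = [16:10, 18:15].
Compare endpoints: eta.start < iota.start, eta.start < iota.end, eta.end < iota.start, eta.end < iota.end.
That pattern is 'before'.

before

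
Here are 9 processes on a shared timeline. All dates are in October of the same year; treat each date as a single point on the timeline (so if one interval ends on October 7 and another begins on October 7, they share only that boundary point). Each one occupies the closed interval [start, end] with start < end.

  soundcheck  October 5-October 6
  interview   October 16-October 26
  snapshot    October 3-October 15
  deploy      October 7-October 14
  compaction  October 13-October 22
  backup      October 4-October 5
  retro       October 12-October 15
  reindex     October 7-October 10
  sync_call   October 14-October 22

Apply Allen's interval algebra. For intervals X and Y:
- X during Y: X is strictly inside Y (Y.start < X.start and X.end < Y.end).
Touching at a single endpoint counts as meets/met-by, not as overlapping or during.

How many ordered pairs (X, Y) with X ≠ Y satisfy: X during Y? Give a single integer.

4

Checking all 72 ordered pairs for relation 'during'; matching pairs in alphabetical order:
(backup, snapshot): backup during snapshot ✓
(deploy, snapshot): deploy during snapshot ✓
(reindex, snapshot): reindex during snapshot ✓
(soundcheck, snapshot): soundcheck during snapshot ✓
Count: 4.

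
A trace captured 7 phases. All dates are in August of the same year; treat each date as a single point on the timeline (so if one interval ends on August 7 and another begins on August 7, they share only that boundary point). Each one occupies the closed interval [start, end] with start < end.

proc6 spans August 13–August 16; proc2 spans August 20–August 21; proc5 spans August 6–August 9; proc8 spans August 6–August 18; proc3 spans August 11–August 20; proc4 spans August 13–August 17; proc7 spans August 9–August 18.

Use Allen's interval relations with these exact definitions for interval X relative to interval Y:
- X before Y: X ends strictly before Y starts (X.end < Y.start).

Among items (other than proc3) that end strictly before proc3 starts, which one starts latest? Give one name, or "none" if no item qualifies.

proc5

Target proc3 = [August 11, August 20].
proc2 [August 20, August 21] → met-by → excluded.
proc4 [August 13, August 17] → during → excluded.
proc5 [August 6, August 9] → before → candidate.
proc6 [August 13, August 16] → during → excluded.
proc7 [August 9, August 18] → overlaps → excluded.
proc8 [August 6, August 18] → overlaps → excluded.
Among candidates, latest start is August 6 → proc5.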